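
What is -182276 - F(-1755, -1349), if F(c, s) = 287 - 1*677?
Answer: -181886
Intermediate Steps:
F(c, s) = -390 (F(c, s) = 287 - 677 = -390)
-182276 - F(-1755, -1349) = -182276 - 1*(-390) = -182276 + 390 = -181886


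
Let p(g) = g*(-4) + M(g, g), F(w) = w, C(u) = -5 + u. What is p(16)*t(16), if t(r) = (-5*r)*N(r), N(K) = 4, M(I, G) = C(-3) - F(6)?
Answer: 24960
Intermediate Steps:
M(I, G) = -14 (M(I, G) = (-5 - 3) - 1*6 = -8 - 6 = -14)
t(r) = -20*r (t(r) = -5*r*4 = -20*r)
p(g) = -14 - 4*g (p(g) = g*(-4) - 14 = -4*g - 14 = -14 - 4*g)
p(16)*t(16) = (-14 - 4*16)*(-20*16) = (-14 - 64)*(-320) = -78*(-320) = 24960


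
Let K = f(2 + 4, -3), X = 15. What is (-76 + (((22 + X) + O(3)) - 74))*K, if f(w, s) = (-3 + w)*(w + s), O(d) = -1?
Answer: -1026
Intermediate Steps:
f(w, s) = (-3 + w)*(s + w)
K = 9 (K = (2 + 4)² - 3*(-3) - 3*(2 + 4) - 3*(2 + 4) = 6² + 9 - 3*6 - 3*6 = 36 + 9 - 18 - 18 = 9)
(-76 + (((22 + X) + O(3)) - 74))*K = (-76 + (((22 + 15) - 1) - 74))*9 = (-76 + ((37 - 1) - 74))*9 = (-76 + (36 - 74))*9 = (-76 - 38)*9 = -114*9 = -1026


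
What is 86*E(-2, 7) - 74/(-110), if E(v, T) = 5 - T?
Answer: -9423/55 ≈ -171.33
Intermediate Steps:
86*E(-2, 7) - 74/(-110) = 86*(5 - 1*7) - 74/(-110) = 86*(5 - 7) - 74*(-1/110) = 86*(-2) + 37/55 = -172 + 37/55 = -9423/55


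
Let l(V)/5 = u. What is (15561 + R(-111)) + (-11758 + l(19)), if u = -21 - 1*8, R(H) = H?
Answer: 3547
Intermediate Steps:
u = -29 (u = -21 - 8 = -29)
l(V) = -145 (l(V) = 5*(-29) = -145)
(15561 + R(-111)) + (-11758 + l(19)) = (15561 - 111) + (-11758 - 145) = 15450 - 11903 = 3547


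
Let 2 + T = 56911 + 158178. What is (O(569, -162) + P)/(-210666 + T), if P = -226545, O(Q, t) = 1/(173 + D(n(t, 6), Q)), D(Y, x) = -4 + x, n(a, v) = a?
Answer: -167190209/3262698 ≈ -51.243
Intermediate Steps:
T = 215087 (T = -2 + (56911 + 158178) = -2 + 215089 = 215087)
O(Q, t) = 1/(169 + Q) (O(Q, t) = 1/(173 + (-4 + Q)) = 1/(169 + Q))
(O(569, -162) + P)/(-210666 + T) = (1/(169 + 569) - 226545)/(-210666 + 215087) = (1/738 - 226545)/4421 = (1/738 - 226545)*(1/4421) = -167190209/738*1/4421 = -167190209/3262698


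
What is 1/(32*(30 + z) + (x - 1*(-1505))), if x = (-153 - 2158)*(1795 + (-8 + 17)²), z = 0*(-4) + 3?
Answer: -1/4332875 ≈ -2.3079e-7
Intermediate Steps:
z = 3 (z = 0 + 3 = 3)
x = -4335436 (x = -2311*(1795 + 9²) = -2311*(1795 + 81) = -2311*1876 = -4335436)
1/(32*(30 + z) + (x - 1*(-1505))) = 1/(32*(30 + 3) + (-4335436 - 1*(-1505))) = 1/(32*33 + (-4335436 + 1505)) = 1/(1056 - 4333931) = 1/(-4332875) = -1/4332875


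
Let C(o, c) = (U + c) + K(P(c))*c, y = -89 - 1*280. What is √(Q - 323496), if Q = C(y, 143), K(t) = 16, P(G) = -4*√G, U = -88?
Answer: I*√321153 ≈ 566.7*I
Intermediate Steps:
y = -369 (y = -89 - 280 = -369)
C(o, c) = -88 + 17*c (C(o, c) = (-88 + c) + 16*c = -88 + 17*c)
Q = 2343 (Q = -88 + 17*143 = -88 + 2431 = 2343)
√(Q - 323496) = √(2343 - 323496) = √(-321153) = I*√321153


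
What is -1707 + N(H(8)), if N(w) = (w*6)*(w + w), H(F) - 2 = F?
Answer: -507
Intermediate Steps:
H(F) = 2 + F
N(w) = 12*w² (N(w) = (6*w)*(2*w) = 12*w²)
-1707 + N(H(8)) = -1707 + 12*(2 + 8)² = -1707 + 12*10² = -1707 + 12*100 = -1707 + 1200 = -507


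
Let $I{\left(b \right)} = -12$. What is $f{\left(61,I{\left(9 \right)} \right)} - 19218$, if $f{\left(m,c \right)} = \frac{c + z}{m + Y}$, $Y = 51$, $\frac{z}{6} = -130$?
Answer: $- \frac{269151}{14} \approx -19225.0$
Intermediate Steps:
$z = -780$ ($z = 6 \left(-130\right) = -780$)
$f{\left(m,c \right)} = \frac{-780 + c}{51 + m}$ ($f{\left(m,c \right)} = \frac{c - 780}{m + 51} = \frac{-780 + c}{51 + m}$)
$f{\left(61,I{\left(9 \right)} \right)} - 19218 = \frac{-780 - 12}{51 + 61} - 19218 = \frac{1}{112} \left(-792\right) - 19218 = - \frac{99}{14} - 19218 = - \frac{269151}{14}$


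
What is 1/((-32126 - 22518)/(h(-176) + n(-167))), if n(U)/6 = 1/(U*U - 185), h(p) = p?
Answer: 2437949/756928688 ≈ 0.0032208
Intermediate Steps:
n(U) = 6/(-185 + U²) (n(U) = 6/(U*U - 185) = 6/(U² - 185) = 6/(-185 + U²))
1/((-32126 - 22518)/(h(-176) + n(-167))) = 1/((-32126 - 22518)/(-176 + 6/(-185 + (-167)²))) = 1/(-54644/(-176 + 6/(-185 + 27889))) = 1/(-54644/(-176 + 6/27704)) = 1/(-54644/(-176 + 6*(1/27704))) = 1/(-54644/(-176 + 3/13852)) = 1/(-54644/(-2437949/13852)) = 1/(-54644*(-13852/2437949)) = 1/(756928688/2437949) = 2437949/756928688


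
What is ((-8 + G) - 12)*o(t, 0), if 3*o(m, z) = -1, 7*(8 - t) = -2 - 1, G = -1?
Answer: 7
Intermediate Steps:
t = 59/7 (t = 8 - (-2 - 1)/7 = 8 - ⅐*(-3) = 8 + 3/7 = 59/7 ≈ 8.4286)
o(m, z) = -⅓ (o(m, z) = (⅓)*(-1) = -⅓)
((-8 + G) - 12)*o(t, 0) = ((-8 - 1) - 12)*(-⅓) = (-9 - 12)*(-⅓) = -21*(-⅓) = 7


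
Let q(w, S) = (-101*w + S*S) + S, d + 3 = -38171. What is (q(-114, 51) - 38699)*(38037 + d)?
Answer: 3361021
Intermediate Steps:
d = -38174 (d = -3 - 38171 = -38174)
q(w, S) = S + S**2 - 101*w (q(w, S) = (-101*w + S**2) + S = (S**2 - 101*w) + S = S + S**2 - 101*w)
(q(-114, 51) - 38699)*(38037 + d) = ((51 + 51**2 - 101*(-114)) - 38699)*(38037 - 38174) = ((51 + 2601 + 11514) - 38699)*(-137) = (14166 - 38699)*(-137) = -24533*(-137) = 3361021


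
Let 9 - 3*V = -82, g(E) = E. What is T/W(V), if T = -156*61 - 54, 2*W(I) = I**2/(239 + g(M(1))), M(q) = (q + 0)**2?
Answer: -41342400/8281 ≈ -4992.4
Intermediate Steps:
M(q) = q**2
V = 91/3 (V = 3 - 1/3*(-82) = 3 + 82/3 = 91/3 ≈ 30.333)
W(I) = I**2/480 (W(I) = (I**2/(239 + 1**2))/2 = (I**2/(239 + 1))/2 = (I**2/240)/2 = I**2/480)
T = -9570 (T = -9516 - 54 = -9570)
T/W(V) = -9570/((91/3)**2/480) = -9570/((1/480)*(8281/9)) = -9570/8281/4320 = -9570*4320/8281 = -41342400/8281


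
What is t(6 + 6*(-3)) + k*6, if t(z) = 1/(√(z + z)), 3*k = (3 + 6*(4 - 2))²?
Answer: 450 - I*√6/12 ≈ 450.0 - 0.20412*I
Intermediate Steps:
k = 75 (k = (3 + 6*(4 - 2))²/3 = (3 + 6*2)²/3 = (3 + 12)²/3 = (⅓)*15² = (⅓)*225 = 75)
t(z) = √2/(2*√z) (t(z) = 1/(√(2*z)) = 1/(√2*√z) = √2/(2*√z))
t(6 + 6*(-3)) + k*6 = √2/(2*√(6 + 6*(-3))) + 75*6 = √2/(2*√(6 - 18)) + 450 = √2/(2*√(-12)) + 450 = √2*(-I*√3/6)/2 + 450 = -I*√6/12 + 450 = 450 - I*√6/12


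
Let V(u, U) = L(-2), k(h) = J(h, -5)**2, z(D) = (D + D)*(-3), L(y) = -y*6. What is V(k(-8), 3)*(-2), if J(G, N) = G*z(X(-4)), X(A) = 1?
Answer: -24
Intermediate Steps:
L(y) = -6*y
z(D) = -6*D (z(D) = (2*D)*(-3) = -6*D)
J(G, N) = -6*G (J(G, N) = G*(-6*1) = G*(-6) = -6*G)
k(h) = 36*h**2 (k(h) = (-6*h)**2 = 36*h**2)
V(u, U) = 12 (V(u, U) = -6*(-2) = 12)
V(k(-8), 3)*(-2) = 12*(-2) = -24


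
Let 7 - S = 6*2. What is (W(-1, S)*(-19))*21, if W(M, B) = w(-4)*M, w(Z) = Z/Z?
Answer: 399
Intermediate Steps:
S = -5 (S = 7 - 6*2 = 7 - 1*12 = 7 - 12 = -5)
w(Z) = 1
W(M, B) = M (W(M, B) = 1*M = M)
(W(-1, S)*(-19))*21 = -1*(-19)*21 = 19*21 = 399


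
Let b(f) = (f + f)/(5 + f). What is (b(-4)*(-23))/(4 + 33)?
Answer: 184/37 ≈ 4.9730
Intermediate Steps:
b(f) = 2*f/(5 + f) (b(f) = (2*f)/(5 + f) = 2*f/(5 + f))
(b(-4)*(-23))/(4 + 33) = ((2*(-4)/(5 - 4))*(-23))/(4 + 33) = ((2*(-4)/1)*(-23))/37 = ((2*(-4)*1)*(-23))*(1/37) = -8*(-23)*(1/37) = 184*(1/37) = 184/37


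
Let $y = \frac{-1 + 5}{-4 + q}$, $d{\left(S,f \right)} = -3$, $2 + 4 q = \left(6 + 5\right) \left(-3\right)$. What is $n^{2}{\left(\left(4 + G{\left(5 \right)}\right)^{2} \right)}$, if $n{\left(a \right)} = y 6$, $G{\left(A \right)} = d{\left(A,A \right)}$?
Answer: $\frac{1024}{289} \approx 3.5433$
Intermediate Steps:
$q = - \frac{35}{4}$ ($q = - \frac{1}{2} + \frac{\left(6 + 5\right) \left(-3\right)}{4} = - \frac{1}{2} + \frac{11 \left(-3\right)}{4} = - \frac{1}{2} + \frac{1}{4} \left(-33\right) = - \frac{1}{2} - \frac{33}{4} = - \frac{35}{4} \approx -8.75$)
$y = - \frac{16}{51}$ ($y = \frac{-1 + 5}{-4 - \frac{35}{4}} = \frac{4}{- \frac{51}{4}} = 4 \left(- \frac{4}{51}\right) = - \frac{16}{51} \approx -0.31373$)
$G{\left(A \right)} = -3$
$n{\left(a \right)} = - \frac{32}{17}$ ($n{\left(a \right)} = \left(- \frac{16}{51}\right) 6 = - \frac{32}{17}$)
$n^{2}{\left(\left(4 + G{\left(5 \right)}\right)^{2} \right)} = \left(- \frac{32}{17}\right)^{2} = \frac{1024}{289}$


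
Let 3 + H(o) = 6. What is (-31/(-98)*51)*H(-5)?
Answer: 4743/98 ≈ 48.398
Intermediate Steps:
H(o) = 3 (H(o) = -3 + 6 = 3)
(-31/(-98)*51)*H(-5) = (-31/(-98)*51)*3 = (-31*(-1/98)*51)*3 = ((31/98)*51)*3 = (1581/98)*3 = 4743/98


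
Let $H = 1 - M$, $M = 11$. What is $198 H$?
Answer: $-1980$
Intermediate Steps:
$H = -10$ ($H = 1 - 11 = -10$)
$198 H = 198 \left(-10\right) = -1980$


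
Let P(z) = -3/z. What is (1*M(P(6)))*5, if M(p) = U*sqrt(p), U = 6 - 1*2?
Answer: 10*I*sqrt(2) ≈ 14.142*I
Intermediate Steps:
U = 4 (U = 6 - 2 = 4)
M(p) = 4*sqrt(p)
(1*M(P(6)))*5 = (1*(4*sqrt(-3/6)))*5 = (1*(4*sqrt(-3*1/6)))*5 = (1*(4*sqrt(-1/2)))*5 = (1*(4*(I*sqrt(2)/2)))*5 = (1*(2*I*sqrt(2)))*5 = (2*I*sqrt(2))*5 = 10*I*sqrt(2)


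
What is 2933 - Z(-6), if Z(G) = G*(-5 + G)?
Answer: 2867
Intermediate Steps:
2933 - Z(-6) = 2933 - (-6)*(-5 - 6) = 2933 - (-6)*(-11) = 2933 - 1*66 = 2933 - 66 = 2867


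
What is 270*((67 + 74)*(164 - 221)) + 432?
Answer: -2169558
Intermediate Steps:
270*((67 + 74)*(164 - 221)) + 432 = 270*(141*(-57)) + 432 = 270*(-8037) + 432 = -2169990 + 432 = -2169558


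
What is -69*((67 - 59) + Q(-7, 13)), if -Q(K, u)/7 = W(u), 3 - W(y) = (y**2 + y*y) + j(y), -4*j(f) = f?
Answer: -643149/4 ≈ -1.6079e+5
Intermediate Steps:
j(f) = -f/4
W(y) = 3 - 2*y**2 + y/4 (W(y) = 3 - ((y**2 + y*y) - y/4) = 3 - ((y**2 + y**2) - y/4) = 3 - (2*y**2 - y/4) = 3 + (-2*y**2 + y/4) = 3 - 2*y**2 + y/4)
Q(K, u) = -21 + 14*u**2 - 7*u/4 (Q(K, u) = -7*(3 - 2*u**2 + u/4) = -21 + 14*u**2 - 7*u/4)
-69*((67 - 59) + Q(-7, 13)) = -69*((67 - 59) + (-21 + 14*13**2 - 7/4*13)) = -69*(8 + (-21 + 14*169 - 91/4)) = -69*(8 + (-21 + 2366 - 91/4)) = -69*(8 + 9289/4) = -69*9321/4 = -643149/4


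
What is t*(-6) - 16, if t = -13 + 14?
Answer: -22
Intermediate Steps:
t = 1
t*(-6) - 16 = 1*(-6) - 16 = -6 - 16 = -22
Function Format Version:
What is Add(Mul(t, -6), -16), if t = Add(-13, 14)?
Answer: -22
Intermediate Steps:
t = 1
Add(Mul(t, -6), -16) = Add(Mul(1, -6), -16) = Add(-6, -16) = -22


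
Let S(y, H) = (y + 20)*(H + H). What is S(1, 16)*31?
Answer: 20832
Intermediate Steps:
S(y, H) = 2*H*(20 + y) (S(y, H) = (20 + y)*(2*H) = 2*H*(20 + y))
S(1, 16)*31 = (2*16*(20 + 1))*31 = (2*16*21)*31 = 672*31 = 20832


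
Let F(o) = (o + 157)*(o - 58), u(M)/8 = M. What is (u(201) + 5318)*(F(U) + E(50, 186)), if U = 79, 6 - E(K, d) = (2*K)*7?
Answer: 29518612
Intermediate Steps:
E(K, d) = 6 - 14*K (E(K, d) = 6 - 2*K*7 = 6 - 14*K)
u(M) = 8*M
F(o) = (-58 + o)*(157 + o) (F(o) = (157 + o)*(-58 + o) = (-58 + o)*(157 + o))
(u(201) + 5318)*(F(U) + E(50, 186)) = (8*201 + 5318)*((-9106 + 79**2 + 99*79) + (6 - 14*50)) = (1608 + 5318)*((-9106 + 6241 + 7821) + (6 - 700)) = 6926*(4956 - 694) = 6926*4262 = 29518612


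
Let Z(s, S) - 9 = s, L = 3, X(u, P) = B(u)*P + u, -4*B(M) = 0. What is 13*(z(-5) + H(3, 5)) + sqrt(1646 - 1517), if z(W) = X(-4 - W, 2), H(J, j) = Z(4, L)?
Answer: 182 + sqrt(129) ≈ 193.36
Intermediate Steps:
B(M) = 0 (B(M) = -1/4*0 = 0)
X(u, P) = u (X(u, P) = 0*P + u = 0 + u = u)
Z(s, S) = 9 + s
H(J, j) = 13 (H(J, j) = 9 + 4 = 13)
z(W) = -4 - W
13*(z(-5) + H(3, 5)) + sqrt(1646 - 1517) = 13*((-4 - 1*(-5)) + 13) + sqrt(1646 - 1517) = 13*((-4 + 5) + 13) + sqrt(129) = 13*(1 + 13) + sqrt(129) = 13*14 + sqrt(129) = 182 + sqrt(129)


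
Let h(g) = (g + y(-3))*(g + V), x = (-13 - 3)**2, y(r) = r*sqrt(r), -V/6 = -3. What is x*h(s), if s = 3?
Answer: 16128 - 16128*I*sqrt(3) ≈ 16128.0 - 27935.0*I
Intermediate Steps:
V = 18 (V = -6*(-3) = 18)
y(r) = r**(3/2)
x = 256 (x = (-16)**2 = 256)
h(g) = (18 + g)*(g - 3*I*sqrt(3)) (h(g) = (g + (-3)**(3/2))*(g + 18) = (g - 3*I*sqrt(3))*(18 + g) = (18 + g)*(g - 3*I*sqrt(3)))
x*h(s) = 256*(3**2 + 18*3 - 54*I*sqrt(3) - 3*I*3*sqrt(3)) = 256*(9 + 54 - 54*I*sqrt(3) - 9*I*sqrt(3)) = 256*(63 - 63*I*sqrt(3)) = 16128 - 16128*I*sqrt(3)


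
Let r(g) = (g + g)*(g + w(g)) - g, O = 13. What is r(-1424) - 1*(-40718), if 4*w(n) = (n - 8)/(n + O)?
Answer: 5780826650/1411 ≈ 4.0970e+6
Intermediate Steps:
w(n) = (-8 + n)/(4*(13 + n)) (w(n) = ((n - 8)/(n + 13))/4 = ((-8 + n)/(13 + n))/4 = (-8 + n)/(4*(13 + n)))
r(g) = -g + 2*g*(g + (-8 + g)/(4*(13 + g))) (r(g) = (g + g)*(g + (-8 + g)/(4*(13 + g))) - g = (2*g)*(g + (-8 + g)/(4*(13 + g))) - g = 2*g*(g + (-8 + g)/(4*(13 + g))) - g = -g + 2*g*(g + (-8 + g)/(4*(13 + g))))
r(-1424) - 1*(-40718) = (½)*(-1424)*(-34 + 4*(-1424)² + 51*(-1424))/(13 - 1424) - 1*(-40718) = (½)*(-1424)*(-34 + 4*2027776 - 72624)/(-1411) + 40718 = (½)*(-1424)*(-1/1411)*(-34 + 8111104 - 72624) + 40718 = (½)*(-1424)*(-1/1411)*8038446 + 40718 = 5723373552/1411 + 40718 = 5780826650/1411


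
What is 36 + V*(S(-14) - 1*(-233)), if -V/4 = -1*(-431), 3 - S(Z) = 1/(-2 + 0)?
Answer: -407690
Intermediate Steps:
S(Z) = 7/2 (S(Z) = 3 - 1/(-2 + 0) = 3 - 1/(-2) = 3 - 1*(-1/2) = 3 + 1/2 = 7/2)
V = -1724 (V = -(-4)*(-431) = -4*431 = -1724)
36 + V*(S(-14) - 1*(-233)) = 36 - 1724*(7/2 - 1*(-233)) = 36 - 1724*(7/2 + 233) = 36 - 1724*473/2 = 36 - 407726 = -407690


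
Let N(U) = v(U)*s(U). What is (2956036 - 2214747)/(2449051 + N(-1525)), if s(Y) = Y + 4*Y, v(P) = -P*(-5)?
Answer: 741289/60589676 ≈ 0.012235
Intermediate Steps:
v(P) = 5*P
s(Y) = 5*Y
N(U) = 25*U**2 (N(U) = (5*U)*(5*U) = 25*U**2)
(2956036 - 2214747)/(2449051 + N(-1525)) = (2956036 - 2214747)/(2449051 + 25*(-1525)**2) = 741289/(2449051 + 25*2325625) = 741289/(2449051 + 58140625) = 741289/60589676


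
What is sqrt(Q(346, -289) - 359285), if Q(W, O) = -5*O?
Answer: 12*I*sqrt(2485) ≈ 598.2*I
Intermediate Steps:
sqrt(Q(346, -289) - 359285) = sqrt(-5*(-289) - 359285) = sqrt(1445 - 359285) = sqrt(-357840) = 12*I*sqrt(2485)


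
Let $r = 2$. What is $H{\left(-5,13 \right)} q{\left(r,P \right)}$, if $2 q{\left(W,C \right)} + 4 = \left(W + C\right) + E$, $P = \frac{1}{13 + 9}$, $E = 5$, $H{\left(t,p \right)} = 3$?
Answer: $\frac{201}{44} \approx 4.5682$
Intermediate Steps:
$P = \frac{1}{22} \approx 0.045455$
$q{\left(W,C \right)} = \frac{1}{2} + \frac{C}{2} + \frac{W}{2}$ ($q{\left(W,C \right)} = -2 + \frac{\left(W + C\right) + 5}{2} = -2 + \frac{\left(C + W\right) + 5}{2} = -2 + \frac{5 + C + W}{2} = -2 + \left(\frac{5}{2} + \frac{C}{2} + \frac{W}{2}\right) = \frac{1}{2} + \frac{C}{2} + \frac{W}{2}$)
$H{\left(-5,13 \right)} q{\left(r,P \right)} = 3 \left(\frac{1}{2} + \frac{1}{2} \cdot \frac{1}{22} + \frac{1}{2} \cdot 2\right) = 3 \left(\frac{1}{2} + \frac{1}{44} + 1\right) = 3 \cdot \frac{67}{44} = \frac{201}{44}$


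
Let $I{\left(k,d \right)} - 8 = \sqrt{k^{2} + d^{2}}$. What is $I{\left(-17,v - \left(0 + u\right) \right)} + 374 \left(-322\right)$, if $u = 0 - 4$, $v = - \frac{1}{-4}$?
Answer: $-120420 + \frac{17 \sqrt{17}}{4} \approx -1.204 \cdot 10^{5}$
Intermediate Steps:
$v = \frac{1}{4}$ ($v = \left(-1\right) \left(- \frac{1}{4}\right) = \frac{1}{4} \approx 0.25$)
$u = -4$ ($u = 0 - 4 = -4$)
$I{\left(k,d \right)} = 8 + \sqrt{d^{2} + k^{2}}$ ($I{\left(k,d \right)} = 8 + \sqrt{k^{2} + d^{2}} = 8 + \sqrt{d^{2} + k^{2}}$)
$I{\left(-17,v - \left(0 + u\right) \right)} + 374 \left(-322\right) = \left(8 + \sqrt{\left(\frac{1}{4} - \left(0 - 4\right)\right)^{2} + \left(-17\right)^{2}}\right) + 374 \left(-322\right) = \left(8 + \sqrt{\left(\frac{1}{4} - -4\right)^{2} + 289}\right) - 120428 = \left(8 + \sqrt{\left(\frac{1}{4} + 4\right)^{2} + 289}\right) - 120428 = \left(8 + \sqrt{\left(\frac{17}{4}\right)^{2} + 289}\right) - 120428 = \left(8 + \sqrt{\frac{289}{16} + 289}\right) - 120428 = \left(8 + \sqrt{\frac{4913}{16}}\right) - 120428 = \left(8 + \frac{17 \sqrt{17}}{4}\right) - 120428 = -120420 + \frac{17 \sqrt{17}}{4}$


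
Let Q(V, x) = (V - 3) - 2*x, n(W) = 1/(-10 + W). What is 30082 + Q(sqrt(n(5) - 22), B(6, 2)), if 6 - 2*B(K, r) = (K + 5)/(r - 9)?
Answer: 210500/7 + I*sqrt(555)/5 ≈ 30071.0 + 4.7117*I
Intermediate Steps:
B(K, r) = 3 - (5 + K)/(2*(-9 + r)) (B(K, r) = 3 - (K + 5)/(2*(r - 9)) = 3 - (5 + K)/(2*(-9 + r)))
Q(V, x) = -3 + V - 2*x (Q(V, x) = (-3 + V) - 2*x = -3 + V - 2*x)
30082 + Q(sqrt(n(5) - 22), B(6, 2)) = 30082 + (-3 + sqrt(1/(-10 + 5) - 22) - (-59 - 1*6 + 6*2)/(-9 + 2)) = 30082 + (-3 + sqrt(1/(-5) - 22) - (-59 - 6 + 12)/(-7)) = 30082 + (-3 + sqrt(-1/5 - 22) - (-1)*(-53)/7) = 30082 + (-3 + sqrt(-111/5) - 2*53/14) = 30082 + (-3 + I*sqrt(555)/5 - 53/7) = 30082 + (-74/7 + I*sqrt(555)/5) = 210500/7 + I*sqrt(555)/5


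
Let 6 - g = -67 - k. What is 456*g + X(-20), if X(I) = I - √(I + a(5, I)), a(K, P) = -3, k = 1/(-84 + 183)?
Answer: 1097996/33 - I*√23 ≈ 33273.0 - 4.7958*I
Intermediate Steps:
k = 1/99 ≈ 0.010101
g = 7228/99 (g = 6 - (-67 - 1*1/99) = 6 - (-67 - 1/99) = 6 - 1*(-6634/99) = 6 + 6634/99 = 7228/99 ≈ 73.010)
X(I) = I - √(-3 + I) (X(I) = I - √(I - 3) = I - √(-3 + I))
456*g + X(-20) = 456*(7228/99) + (-20 - √(-3 - 20)) = 1098656/33 + (-20 - √(-23)) = 1098656/33 + (-20 - I*√23) = 1097996/33 - I*√23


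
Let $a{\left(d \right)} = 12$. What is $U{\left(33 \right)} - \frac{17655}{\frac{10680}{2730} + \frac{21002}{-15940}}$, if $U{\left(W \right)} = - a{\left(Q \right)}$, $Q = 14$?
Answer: $- \frac{4275740866}{627243} \approx -6816.7$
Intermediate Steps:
$U{\left(W \right)} = -12$ ($U{\left(W \right)} = \left(-1\right) 12 = -12$)
$U{\left(33 \right)} - \frac{17655}{\frac{10680}{2730} + \frac{21002}{-15940}} = -12 - \frac{17655}{\frac{10680}{2730} + \frac{21002}{-15940}} = -12 - \frac{17655}{10680 \cdot \frac{1}{2730} + 21002 \left(- \frac{1}{15940}\right)} = -12 - \frac{17655}{\frac{356}{91} - \frac{10501}{7970}} = -12 - \frac{17655}{\frac{1881729}{725270}} = -12 - 17655 \cdot \frac{725270}{1881729} = -12 - \frac{4268213950}{627243} = - \frac{4275740866}{627243}$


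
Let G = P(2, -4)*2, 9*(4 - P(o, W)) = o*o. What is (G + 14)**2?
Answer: 36100/81 ≈ 445.68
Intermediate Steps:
P(o, W) = 4 - o**2/9 (P(o, W) = 4 - o*o/9 = 4 - o**2/9)
G = 64/9 (G = (4 - 1/9*2**2)*2 = (4 - 1/9*4)*2 = (4 - 4/9)*2 = (32/9)*2 = 64/9 ≈ 7.1111)
(G + 14)**2 = (64/9 + 14)**2 = (190/9)**2 = 36100/81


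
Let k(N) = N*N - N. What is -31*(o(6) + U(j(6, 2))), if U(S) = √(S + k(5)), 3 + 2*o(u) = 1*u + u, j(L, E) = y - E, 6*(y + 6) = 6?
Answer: -279/2 - 31*√13 ≈ -251.27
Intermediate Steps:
y = -5 (y = -6 + (⅙)*6 = -6 + 1 = -5)
j(L, E) = -5 - E
o(u) = -3/2 + u (o(u) = -3/2 + (1*u + u)/2 = -3/2 + (u + u)/2 = -3/2 + (2*u)/2 = -3/2 + u)
k(N) = N² - N
U(S) = √(20 + S) (U(S) = √(S + 5*(-1 + 5)) = √(S + 5*4) = √(S + 20) = √(20 + S))
-31*(o(6) + U(j(6, 2))) = -31*((-3/2 + 6) + √(20 + (-5 - 1*2))) = -31*(9/2 + √(20 + (-5 - 2))) = -31*(9/2 + √(20 - 7)) = -31*(9/2 + √13) = -279/2 - 31*√13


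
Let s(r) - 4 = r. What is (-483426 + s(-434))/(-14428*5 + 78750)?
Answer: -241928/3305 ≈ -73.201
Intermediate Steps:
s(r) = 4 + r
(-483426 + s(-434))/(-14428*5 + 78750) = (-483426 + (4 - 434))/(-14428*5 + 78750) = (-483426 - 430)/(-72140 + 78750) = -483856/6610 = -483856*1/6610 = -241928/3305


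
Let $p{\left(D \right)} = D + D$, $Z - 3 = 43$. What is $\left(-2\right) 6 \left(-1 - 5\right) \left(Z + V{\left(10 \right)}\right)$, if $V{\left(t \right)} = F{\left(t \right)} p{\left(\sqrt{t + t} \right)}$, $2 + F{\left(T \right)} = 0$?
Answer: $3312 - 576 \sqrt{5} \approx 2024.0$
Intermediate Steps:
$Z = 46$ ($Z = 3 + 43 = 46$)
$F{\left(T \right)} = -2$ ($F{\left(T \right)} = -2 + 0 = -2$)
$p{\left(D \right)} = 2 D$
$V{\left(t \right)} = - 4 \sqrt{2} \sqrt{t}$ ($V{\left(t \right)} = - 2 \cdot 2 \sqrt{t + t} = - 2 \cdot 2 \sqrt{2 t} = - 2 \cdot 2 \sqrt{2} \sqrt{t} = - 4 \sqrt{2} \sqrt{t}$)
$\left(-2\right) 6 \left(-1 - 5\right) \left(Z + V{\left(10 \right)}\right) = \left(-2\right) 6 \left(-1 - 5\right) \left(46 - 4 \sqrt{2} \sqrt{10}\right) = \left(-12\right) \left(-6\right) \left(46 - 8 \sqrt{5}\right) = 72 \left(46 - 8 \sqrt{5}\right) = 3312 - 576 \sqrt{5}$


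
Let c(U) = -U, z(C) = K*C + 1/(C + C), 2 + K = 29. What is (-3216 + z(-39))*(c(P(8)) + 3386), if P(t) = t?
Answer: -187469429/13 ≈ -1.4421e+7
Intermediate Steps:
K = 27 (K = -2 + 29 = 27)
z(C) = 1/(2*C) + 27*C (z(C) = 27*C + 1/(C + C) = 27*C + 1/(2*C) = 1/(2*C) + 27*C)
(-3216 + z(-39))*(c(P(8)) + 3386) = (-3216 + ((1/2)/(-39) + 27*(-39)))*(-1*8 + 3386) = (-3216 + ((1/2)*(-1/39) - 1053))*(-8 + 3386) = (-3216 + (-1/78 - 1053))*3378 = (-3216 - 82135/78)*3378 = -332983/78*3378 = -187469429/13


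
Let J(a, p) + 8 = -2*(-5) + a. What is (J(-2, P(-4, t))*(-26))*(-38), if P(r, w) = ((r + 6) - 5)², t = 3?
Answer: 0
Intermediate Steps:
P(r, w) = (1 + r)² (P(r, w) = ((6 + r) - 5)² = (1 + r)²)
J(a, p) = 2 + a (J(a, p) = -8 + (-2*(-5) + a) = -8 + (10 + a) = 2 + a)
(J(-2, P(-4, t))*(-26))*(-38) = ((2 - 2)*(-26))*(-38) = (0*(-26))*(-38) = 0*(-38) = 0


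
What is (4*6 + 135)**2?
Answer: 25281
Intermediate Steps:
(4*6 + 135)**2 = (24 + 135)**2 = 159**2 = 25281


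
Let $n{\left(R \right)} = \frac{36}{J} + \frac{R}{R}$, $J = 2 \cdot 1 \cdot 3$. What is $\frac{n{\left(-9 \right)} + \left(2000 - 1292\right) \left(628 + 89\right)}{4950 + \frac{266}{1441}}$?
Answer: $\frac{731513563}{7133216} \approx 102.55$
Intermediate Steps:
$J = 6$ ($J = 2 \cdot 3 = 6$)
$n{\left(R \right)} = 7$ ($n{\left(R \right)} = \frac{36}{6} + \frac{R}{R} = 36 \cdot \frac{1}{6} + 1 = 6 + 1 = 7$)
$\frac{n{\left(-9 \right)} + \left(2000 - 1292\right) \left(628 + 89\right)}{4950 + \frac{266}{1441}} = \frac{7 + \left(2000 - 1292\right) \left(628 + 89\right)}{4950 + \frac{266}{1441}} = \frac{7 + 708 \cdot 717}{4950 + 266 \cdot \frac{1}{1441}} = \frac{7 + 507636}{4950 + \frac{266}{1441}} = \frac{507643}{\frac{7133216}{1441}} = 507643 \cdot \frac{1441}{7133216} = \frac{731513563}{7133216}$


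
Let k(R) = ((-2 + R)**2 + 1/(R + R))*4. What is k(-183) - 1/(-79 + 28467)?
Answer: 711195990641/5195004 ≈ 1.3690e+5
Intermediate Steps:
k(R) = 2/R + 4*(-2 + R)**2 (k(R) = ((-2 + R)**2 + 1/(2*R))*4 = 2/R + 4*(-2 + R)**2)
k(-183) - 1/(-79 + 28467) = (2/(-183) + 4*(-2 - 183)**2) - 1/(-79 + 28467) = (2*(-1/183) + 4*(-185)**2) - 1/28388 = (-2/183 + 4*34225) - 1*1/28388 = (-2/183 + 136900) - 1/28388 = 25052698/183 - 1/28388 = 711195990641/5195004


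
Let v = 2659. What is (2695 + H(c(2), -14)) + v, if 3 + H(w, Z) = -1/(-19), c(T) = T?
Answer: 101670/19 ≈ 5351.1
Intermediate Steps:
H(w, Z) = -56/19 (H(w, Z) = -3 - 1/(-19) = -3 - 1*(-1/19) = -3 + 1/19 = -56/19)
(2695 + H(c(2), -14)) + v = (2695 - 56/19) + 2659 = 51149/19 + 2659 = 101670/19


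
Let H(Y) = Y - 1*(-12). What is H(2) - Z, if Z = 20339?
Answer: -20325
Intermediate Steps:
H(Y) = 12 + Y (H(Y) = Y + 12 = 12 + Y)
H(2) - Z = (12 + 2) - 1*20339 = 14 - 20339 = -20325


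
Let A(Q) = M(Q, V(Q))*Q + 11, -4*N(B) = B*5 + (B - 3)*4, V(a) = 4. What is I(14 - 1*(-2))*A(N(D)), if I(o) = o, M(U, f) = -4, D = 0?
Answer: -16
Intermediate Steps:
N(B) = 3 - 9*B/4 (N(B) = -(B*5 + (B - 3)*4)/4 = -(5*B + (-3 + B)*4)/4 = -(5*B + (-12 + 4*B))/4 = -(-12 + 9*B)/4 = 3 - 9*B/4)
A(Q) = 11 - 4*Q (A(Q) = -4*Q + 11 = 11 - 4*Q)
I(14 - 1*(-2))*A(N(D)) = (14 - 1*(-2))*(11 - 4*(3 - 9/4*0)) = (14 + 2)*(11 - 4*(3 + 0)) = 16*(11 - 4*3) = 16*(11 - 12) = 16*(-1) = -16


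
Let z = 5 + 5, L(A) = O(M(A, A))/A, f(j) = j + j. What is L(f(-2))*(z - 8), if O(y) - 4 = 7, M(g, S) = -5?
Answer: -11/2 ≈ -5.5000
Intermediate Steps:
f(j) = 2*j
O(y) = 11 (O(y) = 4 + 7 = 11)
L(A) = 11/A
z = 10
L(f(-2))*(z - 8) = (11/((2*(-2))))*(10 - 8) = (11/(-4))*2 = (11*(-¼))*2 = -11/4*2 = -11/2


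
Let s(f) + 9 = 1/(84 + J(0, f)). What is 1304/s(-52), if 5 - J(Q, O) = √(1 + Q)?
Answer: -114752/791 ≈ -145.07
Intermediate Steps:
J(Q, O) = 5 - √(1 + Q)
s(f) = -791/88 (s(f) = -9 + 1/(84 + (5 - √(1 + 0))) = -9 + 1/(84 + (5 - √1)) = -9 + 1/(84 + (5 - 1*1)) = -9 + 1/(84 + (5 - 1)) = -9 + 1/(84 + 4) = -9 + 1/88 = -791/88)
1304/s(-52) = 1304/(-791/88) = 1304*(-88/791) = -114752/791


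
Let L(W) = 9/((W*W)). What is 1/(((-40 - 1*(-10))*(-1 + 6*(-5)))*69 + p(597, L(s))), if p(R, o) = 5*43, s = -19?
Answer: 1/64385 ≈ 1.5532e-5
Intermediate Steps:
L(W) = 9/W² (L(W) = 9/(W²) = 9/W²)
p(R, o) = 215
1/(((-40 - 1*(-10))*(-1 + 6*(-5)))*69 + p(597, L(s))) = 1/(((-40 - 1*(-10))*(-1 + 6*(-5)))*69 + 215) = 1/(((-40 + 10)*(-1 - 30))*69 + 215) = 1/(-30*(-31)*69 + 215) = 1/(930*69 + 215) = 1/(64170 + 215) = 1/64385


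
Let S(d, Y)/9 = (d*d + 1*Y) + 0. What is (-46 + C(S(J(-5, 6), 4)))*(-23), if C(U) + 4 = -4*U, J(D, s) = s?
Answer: 34270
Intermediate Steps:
S(d, Y) = 9*Y + 9*d**2 (S(d, Y) = 9*((d*d + 1*Y) + 0) = 9*((d**2 + Y) + 0) = 9*((Y + d**2) + 0) = 9*(Y + d**2) = 9*Y + 9*d**2)
C(U) = -4 - 4*U
(-46 + C(S(J(-5, 6), 4)))*(-23) = (-46 + (-4 - 4*(9*4 + 9*6**2)))*(-23) = (-46 + (-4 - 4*(36 + 9*36)))*(-23) = (-46 + (-4 - 4*(36 + 324)))*(-23) = (-46 + (-4 - 4*360))*(-23) = (-46 + (-4 - 1440))*(-23) = (-46 - 1444)*(-23) = -1490*(-23) = 34270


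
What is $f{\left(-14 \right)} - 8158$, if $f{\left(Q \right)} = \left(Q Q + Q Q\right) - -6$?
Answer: $-7760$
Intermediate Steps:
$f{\left(Q \right)} = 6 + 2 Q^{2}$ ($f{\left(Q \right)} = \left(Q^{2} + Q^{2}\right) + 6 = 2 Q^{2} + 6 = 6 + 2 Q^{2}$)
$f{\left(-14 \right)} - 8158 = \left(6 + 2 \left(-14\right)^{2}\right) - 8158 = \left(6 + 2 \cdot 196\right) - 8158 = \left(6 + 392\right) - 8158 = 398 - 8158 = -7760$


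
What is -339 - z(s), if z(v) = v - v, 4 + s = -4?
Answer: -339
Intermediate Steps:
s = -8 (s = -4 - 4 = -8)
z(v) = 0
-339 - z(s) = -339 - 1*0 = -339 + 0 = -339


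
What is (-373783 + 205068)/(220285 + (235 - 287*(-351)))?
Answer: -168715/321257 ≈ -0.52517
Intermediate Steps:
(-373783 + 205068)/(220285 + (235 - 287*(-351))) = -168715/(220285 + (235 + 100737)) = -168715/(220285 + 100972) = -168715/321257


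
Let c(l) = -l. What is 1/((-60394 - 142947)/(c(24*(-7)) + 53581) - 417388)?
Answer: -53749/22434390953 ≈ -2.3958e-6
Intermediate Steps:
1/((-60394 - 142947)/(c(24*(-7)) + 53581) - 417388) = 1/((-60394 - 142947)/(-24*(-7) + 53581) - 417388) = 1/(-203341/(-1*(-168) + 53581) - 417388) = 1/(-203341/(168 + 53581) - 417388) = 1/(-203341/53749 - 417388) = 1/(-22434390953/53749) = -53749/22434390953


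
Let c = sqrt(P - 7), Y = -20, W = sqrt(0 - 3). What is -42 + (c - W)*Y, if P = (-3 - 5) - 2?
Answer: -42 - 20*I*sqrt(17) + 20*I*sqrt(3) ≈ -42.0 - 47.821*I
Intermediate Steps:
P = -10 (P = -8 - 2 = -10)
W = I*sqrt(3) (W = sqrt(-3) = I*sqrt(3) ≈ 1.732*I)
c = I*sqrt(17) (c = sqrt(-10 - 7) = sqrt(-17) = I*sqrt(17) ≈ 4.1231*I)
-42 + (c - W)*Y = -42 + (I*sqrt(17) - I*sqrt(3))*(-20) = -42 + (-20*I*sqrt(17) + 20*I*sqrt(3)) = -42 - 20*I*sqrt(17) + 20*I*sqrt(3)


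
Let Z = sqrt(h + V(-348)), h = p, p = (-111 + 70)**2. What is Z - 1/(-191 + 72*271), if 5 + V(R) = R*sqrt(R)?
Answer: -1/19321 + 2*sqrt(419 - 174*I*sqrt(87)) ≈ 64.733 - 50.143*I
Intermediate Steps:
V(R) = -5 + R**(3/2) (V(R) = -5 + R*sqrt(R) = -5 + R**(3/2))
p = 1681 (p = (-41)**2 = 1681)
h = 1681
Z = sqrt(1676 - 696*I*sqrt(87)) (Z = sqrt(1681 + (-5 + (-348)**(3/2))) = sqrt(1681 + (-5 - 696*I*sqrt(87))) = sqrt(1676 - 696*I*sqrt(87)) ≈ 64.733 - 50.143*I)
Z - 1/(-191 + 72*271) = 2*sqrt(419 - 174*I*sqrt(87)) - 1/(-191 + 72*271) = 2*sqrt(419 - 174*I*sqrt(87)) - 1/(-191 + 19512) = 2*sqrt(419 - 174*I*sqrt(87)) - 1/19321 = -1/19321 + 2*sqrt(419 - 174*I*sqrt(87))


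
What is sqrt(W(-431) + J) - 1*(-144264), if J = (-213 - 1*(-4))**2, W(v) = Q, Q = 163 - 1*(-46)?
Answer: 144264 + sqrt(43890) ≈ 1.4447e+5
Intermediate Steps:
Q = 209 (Q = 163 + 46 = 209)
W(v) = 209
J = 43681 (J = (-213 + 4)**2 = (-209)**2 = 43681)
sqrt(W(-431) + J) - 1*(-144264) = sqrt(209 + 43681) - 1*(-144264) = sqrt(43890) + 144264 = 144264 + sqrt(43890)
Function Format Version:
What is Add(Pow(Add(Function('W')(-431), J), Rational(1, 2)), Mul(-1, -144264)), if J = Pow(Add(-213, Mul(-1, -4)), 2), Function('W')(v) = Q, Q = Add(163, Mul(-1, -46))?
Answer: Add(144264, Pow(43890, Rational(1, 2))) ≈ 1.4447e+5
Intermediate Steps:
Q = 209 (Q = Add(163, 46) = 209)
Function('W')(v) = 209
J = 43681 (J = Pow(Add(-213, 4), 2) = Pow(-209, 2) = 43681)
Add(Pow(Add(Function('W')(-431), J), Rational(1, 2)), Mul(-1, -144264)) = Add(Pow(Add(209, 43681), Rational(1, 2)), Mul(-1, -144264)) = Add(Pow(43890, Rational(1, 2)), 144264) = Add(144264, Pow(43890, Rational(1, 2)))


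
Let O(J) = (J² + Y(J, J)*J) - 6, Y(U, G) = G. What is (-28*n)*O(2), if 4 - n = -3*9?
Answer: -1736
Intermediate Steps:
n = 31 (n = 4 - (-3)*9 = 4 - 1*(-27) = 4 + 27 = 31)
O(J) = -6 + 2*J² (O(J) = (J² + J*J) - 6 = (J² + J²) - 6 = 2*J² - 6 = -6 + 2*J²)
(-28*n)*O(2) = (-28*31)*(-6 + 2*2²) = -868*(-6 + 2*4) = -868*(-6 + 8) = -868*2 = -1736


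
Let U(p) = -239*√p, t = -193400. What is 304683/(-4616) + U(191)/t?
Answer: -304683/4616 + 239*√191/193400 ≈ -65.989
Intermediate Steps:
304683/(-4616) + U(191)/t = 304683/(-4616) - 239*√191/(-193400) = 304683*(-1/4616) - 239*√191*(-1/193400) = -304683/4616 + 239*√191/193400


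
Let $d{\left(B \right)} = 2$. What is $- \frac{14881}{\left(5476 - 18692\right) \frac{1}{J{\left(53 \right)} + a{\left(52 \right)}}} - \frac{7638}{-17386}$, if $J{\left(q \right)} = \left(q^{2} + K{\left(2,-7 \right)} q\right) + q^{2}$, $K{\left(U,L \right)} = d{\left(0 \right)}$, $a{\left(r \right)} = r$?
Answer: $\frac{46702306907}{7180418} \approx 6504.1$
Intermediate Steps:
$K{\left(U,L \right)} = 2$
$J{\left(q \right)} = 2 q + 2 q^{2}$ ($J{\left(q \right)} = \left(q^{2} + 2 q\right) + q^{2} = 2 q + 2 q^{2}$)
$- \frac{14881}{\left(5476 - 18692\right) \frac{1}{J{\left(53 \right)} + a{\left(52 \right)}}} - \frac{7638}{-17386} = - \frac{14881}{\left(5476 - 18692\right) \frac{1}{2 \cdot 53 \left(1 + 53\right) + 52}} - \frac{7638}{-17386} = - \frac{14881}{\left(-13216\right) \frac{1}{2 \cdot 53 \cdot 54 + 52}} - - \frac{3819}{8693} = - \frac{14881}{\left(-13216\right) \frac{1}{5724 + 52}} + \frac{3819}{8693} = - \frac{14881}{\left(-13216\right) \frac{1}{5776}} + \frac{3819}{8693} = - \frac{14881}{- \frac{826}{361}} + \frac{3819}{8693} = \left(-14881\right) \left(- \frac{361}{826}\right) + \frac{3819}{8693} = \frac{5372041}{826} + \frac{3819}{8693} = \frac{46702306907}{7180418}$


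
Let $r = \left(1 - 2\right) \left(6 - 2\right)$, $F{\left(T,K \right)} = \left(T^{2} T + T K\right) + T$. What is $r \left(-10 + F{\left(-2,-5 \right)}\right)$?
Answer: $40$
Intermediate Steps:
$F{\left(T,K \right)} = T + T^{3} + K T$ ($F{\left(T,K \right)} = \left(T^{3} + K T\right) + T = T + T^{3} + K T$)
$r = -4$ ($r = \left(1 - 2\right) 4 = \left(-1\right) 4 = -4$)
$r \left(-10 + F{\left(-2,-5 \right)}\right) = - 4 \left(-10 - 2 \left(1 - 5 + \left(-2\right)^{2}\right)\right) = - 4 \left(-10 - 2 \left(1 - 5 + 4\right)\right) = - 4 \left(-10 - 0\right) = - 4 \left(-10 + 0\right) = \left(-4\right) \left(-10\right) = 40$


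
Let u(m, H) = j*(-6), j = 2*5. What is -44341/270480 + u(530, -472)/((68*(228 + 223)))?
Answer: -344019647/2073770160 ≈ -0.16589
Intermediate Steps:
j = 10
u(m, H) = -60 (u(m, H) = 10*(-6) = -60)
-44341/270480 + u(530, -472)/((68*(228 + 223))) = -44341/270480 - 60*1/(68*(228 + 223)) = -44341*1/270480 - 60/(68*451) = -44341/270480 - 60/30668 = -44341/270480 - 60*1/30668 = -44341/270480 - 15/7667 = -344019647/2073770160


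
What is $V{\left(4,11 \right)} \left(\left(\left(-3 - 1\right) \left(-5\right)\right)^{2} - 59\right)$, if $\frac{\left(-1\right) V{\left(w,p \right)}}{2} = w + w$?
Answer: $-5456$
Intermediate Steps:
$V{\left(w,p \right)} = - 4 w$ ($V{\left(w,p \right)} = - 2 \left(w + w\right) = - 2 \cdot 2 w = - 4 w$)
$V{\left(4,11 \right)} \left(\left(\left(-3 - 1\right) \left(-5\right)\right)^{2} - 59\right) = \left(-4\right) 4 \left(\left(\left(-3 - 1\right) \left(-5\right)\right)^{2} - 59\right) = - 16 \left(\left(\left(-4\right) \left(-5\right)\right)^{2} - 59\right) = - 16 \left(20^{2} - 59\right) = - 16 \left(400 - 59\right) = \left(-16\right) 341 = -5456$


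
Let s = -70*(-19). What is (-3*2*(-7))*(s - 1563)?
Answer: -9786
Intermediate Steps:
s = 1330
(-3*2*(-7))*(s - 1563) = (-3*2*(-7))*(1330 - 1563) = -6*(-7)*(-233) = 42*(-233) = -9786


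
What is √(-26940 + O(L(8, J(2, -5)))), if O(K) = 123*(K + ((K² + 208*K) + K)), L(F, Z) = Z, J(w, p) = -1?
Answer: I*√52647 ≈ 229.45*I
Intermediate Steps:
O(K) = 123*K² + 25830*K (O(K) = 123*(K + (K² + 209*K)) = 123*(K² + 210*K) = 123*K² + 25830*K)
√(-26940 + O(L(8, J(2, -5)))) = √(-26940 + 123*(-1)*(210 - 1)) = √(-26940 + 123*(-1)*209) = √(-26940 - 25707) = √(-52647) = I*√52647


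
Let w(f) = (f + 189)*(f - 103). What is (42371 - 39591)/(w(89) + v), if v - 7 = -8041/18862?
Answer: -52436360/73286911 ≈ -0.71549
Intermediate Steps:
v = 123993/18862 (v = 7 - 8041/18862 = 123993/18862 ≈ 6.5737)
w(f) = (-103 + f)*(189 + f) (w(f) = (189 + f)*(-103 + f) = (-103 + f)*(189 + f))
(42371 - 39591)/(w(89) + v) = (42371 - 39591)/((-19467 + 89² + 86*89) + 123993/18862) = 2780/((-19467 + 7921 + 7654) + 123993/18862) = 2780/(-3892 + 123993/18862) = 2780/(-73286911/18862) = 2780*(-18862/73286911) = -52436360/73286911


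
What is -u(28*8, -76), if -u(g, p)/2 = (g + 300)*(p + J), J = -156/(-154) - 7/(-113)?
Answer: -683215304/8701 ≈ -78522.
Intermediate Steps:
J = 9353/8701 (J = -156*(-1/154) - 7*(-1/113) = 78/77 + 7/113 = 9353/8701 ≈ 1.0749)
u(g, p) = -2*(300 + g)*(9353/8701 + p) (u(g, p) = -2*(g + 300)*(p + 9353/8701) = -2*(300 + g)*(9353/8701 + p))
-u(28*8, -76) = -(-5611800/8701 - 600*(-76) - 74824*8/1243 - 2*28*8*(-76)) = -(-5611800/8701 + 45600 - 18706/8701*224 - 2*224*(-76)) = -(-5611800/8701 + 45600 - 598592/1243 + 34048) = -1*683215304/8701 = -683215304/8701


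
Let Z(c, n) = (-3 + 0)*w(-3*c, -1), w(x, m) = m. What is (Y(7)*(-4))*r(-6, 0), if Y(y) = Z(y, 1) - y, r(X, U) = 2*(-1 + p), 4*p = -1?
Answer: -40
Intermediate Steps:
p = -¼ (p = (¼)*(-1) = -¼ ≈ -0.25000)
Z(c, n) = 3 (Z(c, n) = (-3 + 0)*(-1) = -3*(-1) = 3)
r(X, U) = -5/2 (r(X, U) = 2*(-1 - ¼) = 2*(-5/4) = -5/2)
Y(y) = 3 - y
(Y(7)*(-4))*r(-6, 0) = ((3 - 1*7)*(-4))*(-5/2) = ((3 - 7)*(-4))*(-5/2) = -4*(-4)*(-5/2) = 16*(-5/2) = -40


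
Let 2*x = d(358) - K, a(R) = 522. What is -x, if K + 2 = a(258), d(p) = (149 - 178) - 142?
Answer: 691/2 ≈ 345.50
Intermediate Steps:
d(p) = -171 (d(p) = -29 - 142 = -171)
K = 520 (K = -2 + 522 = 520)
x = -691/2 (x = (-171 - 1*520)/2 = (-171 - 520)/2 = (1/2)*(-691) = -691/2 ≈ -345.50)
-x = -1*(-691/2) = 691/2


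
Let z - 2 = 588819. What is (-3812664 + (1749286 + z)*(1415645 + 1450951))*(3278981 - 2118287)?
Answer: 7779440527511888952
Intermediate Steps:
z = 588821 (z = 2 + 588819 = 588821)
(-3812664 + (1749286 + z)*(1415645 + 1450951))*(3278981 - 2118287) = (-3812664 + (1749286 + 588821)*(1415645 + 1450951))*(3278981 - 2118287) = (-3812664 + 2338107*2866596)*1160694 = (-3812664 + 6702408173772)*1160694 = 6702404361108*1160694 = 7779440527511888952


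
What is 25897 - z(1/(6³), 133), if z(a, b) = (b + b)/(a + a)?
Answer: -2831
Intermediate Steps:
z(a, b) = b/a (z(a, b) = (2*b)/((2*a)) = (2*b)*(1/(2*a)) = b/a)
25897 - z(1/(6³), 133) = 25897 - 133/(1/(6³)) = 25897 - 133/(1/216) = 25897 - 133/1/216 = 25897 - 133*216 = 25897 - 1*28728 = 25897 - 28728 = -2831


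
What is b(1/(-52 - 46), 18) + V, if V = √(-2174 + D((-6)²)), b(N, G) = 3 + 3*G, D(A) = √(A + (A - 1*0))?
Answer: 57 + √(-2174 + 6*√2) ≈ 57.0 + 46.535*I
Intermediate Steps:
D(A) = √2*√A (D(A) = √(A + (A + 0)) = √(A + A) = √(2*A) = √2*√A)
V = √(-2174 + 6*√2) (V = √(-2174 + √2*√((-6)²)) = √(-2174 + √2*√36) = √(-2174 + √2*6) = √(-2174 + 6*√2) ≈ 46.535*I)
b(1/(-52 - 46), 18) + V = (3 + 3*18) + √(-2174 + 6*√2) = (3 + 54) + √(-2174 + 6*√2) = 57 + √(-2174 + 6*√2)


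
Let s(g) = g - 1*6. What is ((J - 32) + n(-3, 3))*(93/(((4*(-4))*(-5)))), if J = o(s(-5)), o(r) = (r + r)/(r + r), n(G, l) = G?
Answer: -1581/40 ≈ -39.525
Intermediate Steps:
s(g) = -6 + g (s(g) = g - 6 = -6 + g)
o(r) = 1 (o(r) = (2*r)/((2*r)) = (2*r)*(1/(2*r)) = 1)
J = 1
((J - 32) + n(-3, 3))*(93/(((4*(-4))*(-5)))) = ((1 - 32) - 3)*(93/(((4*(-4))*(-5)))) = (-31 - 3)*(93/((-16*(-5)))) = -3162/80 = -34*93/80 = -1581/40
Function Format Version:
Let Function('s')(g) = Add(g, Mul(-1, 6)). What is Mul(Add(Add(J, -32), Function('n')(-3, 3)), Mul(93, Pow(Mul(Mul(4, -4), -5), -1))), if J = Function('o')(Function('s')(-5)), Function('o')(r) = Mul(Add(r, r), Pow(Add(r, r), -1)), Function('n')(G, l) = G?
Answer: Rational(-1581, 40) ≈ -39.525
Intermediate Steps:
Function('s')(g) = Add(-6, g) (Function('s')(g) = Add(g, -6) = Add(-6, g))
Function('o')(r) = 1 (Function('o')(r) = Mul(Mul(2, r), Pow(Mul(2, r), -1)) = Mul(Mul(2, r), Mul(Rational(1, 2), Pow(r, -1))) = 1)
J = 1
Mul(Add(Add(J, -32), Function('n')(-3, 3)), Mul(93, Pow(Mul(Mul(4, -4), -5), -1))) = Mul(Add(Add(1, -32), -3), Mul(93, Pow(Mul(Mul(4, -4), -5), -1))) = Mul(Add(-31, -3), Mul(93, Pow(Mul(-16, -5), -1))) = Mul(-34, Mul(93, Pow(80, -1))) = Mul(-34, Mul(93, Rational(1, 80))) = Mul(-34, Rational(93, 80)) = Rational(-1581, 40)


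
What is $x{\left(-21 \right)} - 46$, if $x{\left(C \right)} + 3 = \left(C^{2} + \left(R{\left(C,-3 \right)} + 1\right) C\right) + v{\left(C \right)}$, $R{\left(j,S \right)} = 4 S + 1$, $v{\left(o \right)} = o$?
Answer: $581$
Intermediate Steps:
$R{\left(j,S \right)} = 1 + 4 S$
$x{\left(C \right)} = -3 + C^{2} - 9 C$ ($x{\left(C \right)} = -3 + \left(\left(C^{2} + \left(\left(1 + 4 \left(-3\right)\right) + 1\right) C\right) + C\right) = -3 + \left(\left(C^{2} + \left(\left(1 - 12\right) + 1\right) C\right) + C\right) = -3 + \left(\left(C^{2} + \left(-11 + 1\right) C\right) + C\right) = -3 + \left(\left(C^{2} - 10 C\right) + C\right) = -3 + \left(C^{2} - 9 C\right) = -3 + C^{2} - 9 C$)
$x{\left(-21 \right)} - 46 = \left(-3 + \left(-21\right)^{2} - -189\right) - 46 = \left(-3 + 441 + 189\right) - 46 = 627 - 46 = 581$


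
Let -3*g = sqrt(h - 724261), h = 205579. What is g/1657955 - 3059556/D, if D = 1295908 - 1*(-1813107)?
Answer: -3059556/3109015 - I*sqrt(518682)/4973865 ≈ -0.98409 - 0.0001448*I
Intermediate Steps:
g = -I*sqrt(518682)/3 (g = -sqrt(205579 - 724261)/3 = -I*sqrt(518682)/3 ≈ -240.07*I)
D = 3109015 (D = 1295908 + 1813107 = 3109015)
g/1657955 - 3059556/D = -I*sqrt(518682)/3/1657955 - 3059556/3109015 = -I*sqrt(518682)/3*(1/1657955) - 3059556*1/3109015 = -I*sqrt(518682)/4973865 - 3059556/3109015 = -3059556/3109015 - I*sqrt(518682)/4973865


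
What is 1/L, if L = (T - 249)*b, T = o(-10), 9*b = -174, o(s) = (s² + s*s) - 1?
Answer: 3/2900 ≈ 0.0010345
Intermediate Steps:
o(s) = -1 + 2*s² (o(s) = (s² + s²) - 1 = 2*s² - 1 = -1 + 2*s²)
b = -58/3 (b = (⅑)*(-174) = -58/3 ≈ -19.333)
T = 199 (T = -1 + 2*(-10)² = -1 + 2*100 = -1 + 200 = 199)
L = 2900/3 (L = (199 - 249)*(-58/3) = -50*(-58/3) = 2900/3 ≈ 966.67)
1/L = 1/(2900/3) = 3/2900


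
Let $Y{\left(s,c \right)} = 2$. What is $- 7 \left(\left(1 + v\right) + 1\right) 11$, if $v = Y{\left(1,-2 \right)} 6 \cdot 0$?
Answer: $-154$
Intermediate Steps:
$v = 0$ ($v = 2 \cdot 6 \cdot 0 = 12 \cdot 0 = 0$)
$- 7 \left(\left(1 + v\right) + 1\right) 11 = - 7 \left(\left(1 + 0\right) + 1\right) 11 = - 7 \left(1 + 1\right) 11 = \left(-7\right) 2 \cdot 11 = \left(-14\right) 11 = -154$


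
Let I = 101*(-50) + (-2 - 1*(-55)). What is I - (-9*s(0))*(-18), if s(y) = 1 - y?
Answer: -5159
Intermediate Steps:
I = -4997 (I = -5050 + (-2 + 55) = -5050 + 53 = -4997)
I - (-9*s(0))*(-18) = -4997 - (-9*(1 - 1*0))*(-18) = -4997 - (-9*(1 + 0))*(-18) = -4997 - (-9*1)*(-18) = -4997 - (-9)*(-18) = -4997 - 1*162 = -4997 - 162 = -5159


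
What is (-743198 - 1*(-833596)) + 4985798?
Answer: 5076196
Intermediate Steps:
(-743198 - 1*(-833596)) + 4985798 = (-743198 + 833596) + 4985798 = 90398 + 4985798 = 5076196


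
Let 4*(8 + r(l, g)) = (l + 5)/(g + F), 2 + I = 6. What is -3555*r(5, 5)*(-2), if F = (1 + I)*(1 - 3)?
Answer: -60435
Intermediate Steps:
I = 4 (I = -2 + 6 = 4)
F = -10 (F = (1 + 4)*(1 - 3) = 5*(-2) = -10)
r(l, g) = -8 + (5 + l)/(4*(-10 + g)) (r(l, g) = -8 + ((l + 5)/(g - 10))/4 = -8 + ((5 + l)/(-10 + g))/4 = -8 + (5 + l)/(4*(-10 + g)))
-3555*r(5, 5)*(-2) = -3555*(325 + 5 - 32*5)/(4*(-10 + 5))*(-2) = -3555*(¼)*(325 + 5 - 160)/(-5)*(-2) = -3555*(¼)*(-⅕)*170*(-2) = -(-60435)*(-2)/2 = -3555*17 = -60435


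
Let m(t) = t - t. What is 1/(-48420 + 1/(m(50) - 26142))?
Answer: -26142/1265795641 ≈ -2.0653e-5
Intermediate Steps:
m(t) = 0
1/(-48420 + 1/(m(50) - 26142)) = 1/(-48420 + 1/(0 - 26142)) = 1/(-48420 + 1/(-26142)) = 1/(-48420 - 1/26142) = 1/(-1265795641/26142) = -26142/1265795641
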